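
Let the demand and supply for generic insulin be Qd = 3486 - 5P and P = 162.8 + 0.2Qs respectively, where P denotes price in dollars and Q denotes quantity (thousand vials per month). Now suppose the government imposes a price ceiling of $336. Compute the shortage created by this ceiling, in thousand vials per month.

Rearranging supply gives Qs = 5P - 814. In a free market, 3486 - 5P = 5P - 814 gives the equilibrium P* = 430, Q* = 1336.
Because the ceiling (336) lies below the market-clearing price, it is binding.
At P = 336: Qd = 3486 - 5·336 = 1806 and Qs = 5·336 - 814 = 866.
Shortage = Qd - Qs = 1806 - 866 = 940.

940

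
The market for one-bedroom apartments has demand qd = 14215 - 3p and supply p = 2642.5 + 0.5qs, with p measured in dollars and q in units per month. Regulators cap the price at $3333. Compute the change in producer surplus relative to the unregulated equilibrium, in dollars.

Rearranging supply gives qs = 2p - 5285. Setting quantity demanded equal to quantity supplied, 14215 - 3p = 2p - 5285, gives p* = 3900 and q* = 2515.
Because the ceiling (3333) lies below the market-clearing price, it is binding.
At p = 3333: qd = 14215 - 3·3333 = 4216 and qs = 2·3333 - 5285 = 1381.
Producer surplus without the control is ½ · (3900 - 2642.5) · 2515 = 1581306.25.
With the ceiling, producers sell 1381 units at 3333, so PS = ½ · (3333 - 2642.5) · 1381 = 476790.25.
Change in producer surplus = 476790.25 - 1581306.25 = -1104516.

-1104516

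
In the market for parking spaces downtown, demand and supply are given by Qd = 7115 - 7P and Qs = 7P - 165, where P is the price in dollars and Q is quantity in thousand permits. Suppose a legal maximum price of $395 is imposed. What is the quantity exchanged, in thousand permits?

2600

Setting quantity demanded equal to quantity supplied, 7115 - 7P = 7P - 165, gives P* = 520 and Q* = 3475.
The ceiling of 395 is below the equilibrium price 520, so it binds.
At P = 395: Qd = 7115 - 7·395 = 4350 and Qs = 7·395 - 165 = 2600.
The quantity actually transacted is the short side, supply: 2600.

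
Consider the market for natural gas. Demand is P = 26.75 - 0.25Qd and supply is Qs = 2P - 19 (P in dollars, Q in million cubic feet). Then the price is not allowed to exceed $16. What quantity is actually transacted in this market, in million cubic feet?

13

Rearranging demand gives Qd = 107 - 4P. In a free market, 107 - 4P = 2P - 19 gives the equilibrium P* = 21, Q* = 23.
Because the ceiling (16) lies below the market-clearing price, it is binding.
At P = 16: Qd = 107 - 4·16 = 43 and Qs = 2·16 - 19 = 13.
The quantity actually transacted is the short side, supply: 13.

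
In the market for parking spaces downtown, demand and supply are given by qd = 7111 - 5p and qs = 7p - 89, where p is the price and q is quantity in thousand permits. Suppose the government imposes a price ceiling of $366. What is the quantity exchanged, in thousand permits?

2473

In a free market, 7111 - 5p = 7p - 89 gives the equilibrium p* = 600, q* = 4111.
The ceiling of 366 is below the equilibrium price 600, so it binds.
At p = 366: qd = 7111 - 5·366 = 5281 and qs = 7·366 - 89 = 2473.
The quantity actually transacted is the short side, supply: 2473.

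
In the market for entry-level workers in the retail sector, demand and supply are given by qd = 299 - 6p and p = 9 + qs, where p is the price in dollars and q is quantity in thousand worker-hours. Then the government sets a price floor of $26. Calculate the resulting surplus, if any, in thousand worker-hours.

0

Rearranging supply gives qs = p - 9. Setting quantity demanded equal to quantity supplied, 299 - 6p = p - 9, gives p* = 44 and q* = 35.
The floor of 26 is below the equilibrium price 44, so it is not binding; the market clears at p* = 44, q* = 35.
Since the control does not bind, there is no surplus.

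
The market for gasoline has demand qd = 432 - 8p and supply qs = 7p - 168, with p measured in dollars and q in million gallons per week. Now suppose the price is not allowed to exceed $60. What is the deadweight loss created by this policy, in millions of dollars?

Equilibrium: 432 - 8p = 7p - 168, so 600 = 15p and p* = 40, q* = 112.
Since 60 is above p* = 40, the ceiling does not bind and the free-market outcome prevails.
Since the control does not bind, no trades are prevented and deadweight loss is zero.

0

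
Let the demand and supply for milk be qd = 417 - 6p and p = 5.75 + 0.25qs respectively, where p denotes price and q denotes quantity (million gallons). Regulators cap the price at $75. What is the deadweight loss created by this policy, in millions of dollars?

Rearranging supply gives qs = 4p - 23. Equilibrium: 417 - 6p = 4p - 23, so 440 = 10p and p* = 44, q* = 153.
The ceiling of 75 is above the equilibrium price 44, so it is not binding; the market clears at p* = 44, q* = 153.
Since the control does not bind, no trades are prevented and deadweight loss is zero.

0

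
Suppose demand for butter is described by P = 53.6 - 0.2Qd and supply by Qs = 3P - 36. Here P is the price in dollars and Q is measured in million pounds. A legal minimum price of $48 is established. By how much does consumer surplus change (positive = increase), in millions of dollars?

-530

Rearranging demand gives Qd = 268 - 5P. Setting quantity demanded equal to quantity supplied, 268 - 5P = 3P - 36, gives P* = 38 and Q* = 78.
Because the floor (48) lies above the market-clearing price, it is binding.
At P = 48: Qd = 268 - 5·48 = 28 and Qs = 3·48 - 36 = 108.
Consumer surplus without the control is ½ · (53.6 - 38) · 78 = 608.4.
With the floor, consumers buy 28 units at 48, so CS = ½ · (53.6 - 48) · 28 = 78.4.
Change in consumer surplus = 78.4 - 608.4 = -530.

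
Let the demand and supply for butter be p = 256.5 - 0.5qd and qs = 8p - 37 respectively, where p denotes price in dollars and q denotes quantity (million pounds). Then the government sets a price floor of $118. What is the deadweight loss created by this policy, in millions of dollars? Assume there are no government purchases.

Rearranging demand gives qd = 513 - 2p. In a free market, 513 - 2p = 8p - 37 gives the equilibrium p* = 55, q* = 403.
Since 118 > 55, the floor is binding.
At p = 118: qd = 513 - 2·118 = 277 and qs = 8·118 - 37 = 907.
Quantity traded falls to 277. At q = 277 the demand price is (513 - 277)/2 = 118 and the supply price is (37 + 277)/8 = 39.25.
Deadweight loss = ½ · (118 - 39.25) · (403 - 277) = ½ · 78.75 · 126 = 4961.25.

4961.25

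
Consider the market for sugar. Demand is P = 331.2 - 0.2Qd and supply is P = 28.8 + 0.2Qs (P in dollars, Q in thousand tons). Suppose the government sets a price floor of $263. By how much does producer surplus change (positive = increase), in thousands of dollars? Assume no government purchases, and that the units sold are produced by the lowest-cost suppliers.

Rearranging demand gives Qd = 1656 - 5P; rearranging supply gives Qs = 5P - 144. In a free market, 1656 - 5P = 5P - 144 gives the equilibrium P* = 180, Q* = 756.
The floor of 263 is above the equilibrium price 180, so it binds.
At P = 263: Qd = 1656 - 5·263 = 341 and Qs = 5·263 - 144 = 1171.
Producer surplus without the control is ½ · (180 - 28.8) · 756 = 57153.6.
With the floor, 341 units are sold at 263. The supply price at Q = 341 is 97, so PS = ½ · [(263 - 28.8) + (263 - 97)] · 341 = 68234.1.
Change in producer surplus = 68234.1 - 57153.6 = 11080.5.

11080.5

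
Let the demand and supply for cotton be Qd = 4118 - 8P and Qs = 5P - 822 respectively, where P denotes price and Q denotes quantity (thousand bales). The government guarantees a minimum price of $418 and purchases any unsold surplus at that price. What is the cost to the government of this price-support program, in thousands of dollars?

206492

Equilibrium: 4118 - 8P = 5P - 822, so 4940 = 13P and P* = 380, Q* = 1078.
The floor of 418 is above the equilibrium price 380, so it binds.
At P = 418: Qd = 4118 - 8·418 = 774 and Qs = 5·418 - 822 = 1268.
Surplus = Qs - Qd = 494.
Government expenditure = surplus × support price = 494 × 418 = 206492.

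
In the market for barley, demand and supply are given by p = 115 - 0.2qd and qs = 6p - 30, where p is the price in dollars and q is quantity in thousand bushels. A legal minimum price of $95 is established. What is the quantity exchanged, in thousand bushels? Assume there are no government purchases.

Rearranging demand gives qd = 575 - 5p. Setting quantity demanded equal to quantity supplied, 575 - 5p = 6p - 30, gives p* = 55 and q* = 300.
Since 95 > 55, the floor is binding.
At p = 95: qd = 575 - 5·95 = 100 and qs = 6·95 - 30 = 540.
The quantity actually transacted is the short side, demand: 100.

100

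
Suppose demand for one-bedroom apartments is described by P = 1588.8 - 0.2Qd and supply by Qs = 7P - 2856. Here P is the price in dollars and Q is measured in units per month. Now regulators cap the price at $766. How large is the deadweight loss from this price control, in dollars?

Rearranging demand gives Qd = 7944 - 5P. Without the control the market clears where 7944 - 5P = 7P - 2856, i.e. P* = 900 and Q* = 3444.
The ceiling of 766 is below the equilibrium price 900, so it binds.
At P = 766: Qd = 7944 - 5·766 = 4114 and Qs = 7·766 - 2856 = 2506.
Quantity traded falls to 2506. At Q = 2506 the demand price is (7944 - 2506)/5 = 1087.6 and the supply price is (2856 + 2506)/7 = 766.
Deadweight loss = ½ · (1087.6 - 766) · (3444 - 2506) = ½ · 321.6 · 938 = 150830.4.

150830.4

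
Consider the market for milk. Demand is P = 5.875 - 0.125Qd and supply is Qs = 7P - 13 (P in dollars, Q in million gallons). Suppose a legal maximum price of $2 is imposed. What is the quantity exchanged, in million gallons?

1

Rearranging demand gives Qd = 47 - 8P. Equilibrium: 47 - 8P = 7P - 13, so 60 = 15P and P* = 4, Q* = 15.
The ceiling of 2 is below the equilibrium price 4, so it binds.
At P = 2: Qd = 47 - 8·2 = 31 and Qs = 7·2 - 13 = 1.
The quantity actually transacted is the short side, supply: 1.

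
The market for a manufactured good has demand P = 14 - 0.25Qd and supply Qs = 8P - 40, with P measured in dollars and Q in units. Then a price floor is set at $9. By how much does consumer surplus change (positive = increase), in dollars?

-22

Rearranging demand gives Qd = 56 - 4P. Equilibrium: 56 - 4P = 8P - 40, so 96 = 12P and P* = 8, Q* = 24.
Because the floor (9) lies above the market-clearing price, it is binding.
At P = 9: Qd = 56 - 4·9 = 20 and Qs = 8·9 - 40 = 32.
Consumer surplus without the control is ½ · (14 - 8) · 24 = 72.
With the floor, consumers buy 20 units at 9, so CS = ½ · (14 - 9) · 20 = 50.
Change in consumer surplus = 50 - 72 = -22.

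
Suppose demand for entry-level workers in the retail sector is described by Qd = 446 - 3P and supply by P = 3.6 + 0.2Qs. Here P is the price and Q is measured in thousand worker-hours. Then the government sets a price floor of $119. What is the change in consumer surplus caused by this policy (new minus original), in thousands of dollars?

Rearranging supply gives Qs = 5P - 18. In a free market, 446 - 3P = 5P - 18 gives the equilibrium P* = 58, Q* = 272.
Since 119 > 58, the floor is binding.
At P = 119: Qd = 446 - 3·119 = 89 and Qs = 5·119 - 18 = 577.
Consumer surplus without the control is ½ · (446/3 - 58) · 272 = 36992/3.
With the floor, consumers buy 89 units at 119, so CS = ½ · (446/3 - 119) · 89 = 7921/6.
Change in consumer surplus = 7921/6 - 36992/3 = -11010.5.

-11010.5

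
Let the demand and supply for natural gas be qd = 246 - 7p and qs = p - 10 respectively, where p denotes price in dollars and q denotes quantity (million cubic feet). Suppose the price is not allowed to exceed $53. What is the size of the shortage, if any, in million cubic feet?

Without the control the market clears where 246 - 7p = p - 10, i.e. p* = 32 and q* = 22.
Since 53 is above p* = 32, the ceiling does not bind and the free-market outcome prevails.
Since the control does not bind, there is no shortage.

0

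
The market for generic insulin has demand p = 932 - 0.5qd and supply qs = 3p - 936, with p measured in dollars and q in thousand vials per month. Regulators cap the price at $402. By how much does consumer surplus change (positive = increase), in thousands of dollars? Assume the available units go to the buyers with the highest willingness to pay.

Rearranging demand gives qd = 1864 - 2p. Equilibrium: 1864 - 2p = 3p - 936, so 2800 = 5p and p* = 560, q* = 744.
Because the ceiling (402) lies below the market-clearing price, it is binding.
At p = 402: qd = 1864 - 2·402 = 1060 and qs = 3·402 - 936 = 270.
Consumer surplus without the control is ½ · (932 - 560) · 744 = 138384.
With the ceiling, 270 units are sold at 402 (assume they go to the highest-value buyers). The demand price at q = 270 is 797, so CS = ½ · [(932 - 402) + (797 - 402)] · 270 = 124875.
Change in consumer surplus = 124875 - 138384 = -13509.

-13509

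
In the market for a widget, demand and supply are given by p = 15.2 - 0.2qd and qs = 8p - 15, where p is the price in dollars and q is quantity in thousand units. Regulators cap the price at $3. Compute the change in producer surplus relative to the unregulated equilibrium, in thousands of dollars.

-100

Rearranging demand gives qd = 76 - 5p. Without the control the market clears where 76 - 5p = 8p - 15, i.e. p* = 7 and q* = 41.
Because the ceiling (3) lies below the market-clearing price, it is binding.
At p = 3: qd = 76 - 5·3 = 61 and qs = 8·3 - 15 = 9.
Producer surplus without the control is ½ · (7 - 1.875) · 41 = 105.0625.
With the ceiling, producers sell 9 units at 3, so PS = ½ · (3 - 1.875) · 9 = 5.0625.
Change in producer surplus = 5.0625 - 105.0625 = -100.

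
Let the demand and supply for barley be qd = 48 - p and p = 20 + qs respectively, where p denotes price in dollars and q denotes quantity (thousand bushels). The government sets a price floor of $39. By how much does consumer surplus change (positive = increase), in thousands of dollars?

Rearranging supply gives qs = p - 20. Equilibrium: 48 - p = p - 20, so 68 = 2p and p* = 34, q* = 14.
The floor of 39 is above the equilibrium price 34, so it binds.
At p = 39: qd = 48 - 39 = 9 and qs = 39 - 20 = 19.
Consumer surplus without the control is ½ · (48 - 34) · 14 = 98.
With the floor, consumers buy 9 units at 39, so CS = ½ · (48 - 39) · 9 = 40.5.
Change in consumer surplus = 40.5 - 98 = -57.5.

-57.5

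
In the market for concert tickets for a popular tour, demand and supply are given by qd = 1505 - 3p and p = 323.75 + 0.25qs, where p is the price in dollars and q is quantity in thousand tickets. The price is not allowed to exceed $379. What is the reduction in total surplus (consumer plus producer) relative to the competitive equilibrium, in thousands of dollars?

2058

Rearranging supply gives qs = 4p - 1295. Without the control the market clears where 1505 - 3p = 4p - 1295, i.e. p* = 400 and q* = 305.
Since 379 < 400, the ceiling is binding.
At p = 379: qd = 1505 - 3·379 = 368 and qs = 4·379 - 1295 = 221.
Quantity traded falls to 221. At q = 221 the demand price is (1505 - 221)/3 = 428 and the supply price is (1295 + 221)/4 = 379.
Deadweight loss = ½ · (428 - 379) · (305 - 221) = ½ · 49 · 84 = 2058.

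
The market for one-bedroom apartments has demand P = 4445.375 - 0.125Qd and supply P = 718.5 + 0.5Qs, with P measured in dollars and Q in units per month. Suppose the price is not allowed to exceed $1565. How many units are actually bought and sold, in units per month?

1693

Rearranging demand gives Qd = 35563 - 8P; rearranging supply gives Qs = 2P - 1437. Without the control the market clears where 35563 - 8P = 2P - 1437, i.e. P* = 3700 and Q* = 5963.
The ceiling of 1565 is below the equilibrium price 3700, so it binds.
At P = 1565: Qd = 35563 - 8·1565 = 23043 and Qs = 2·1565 - 1437 = 1693.
The quantity actually transacted is the short side, supply: 1693.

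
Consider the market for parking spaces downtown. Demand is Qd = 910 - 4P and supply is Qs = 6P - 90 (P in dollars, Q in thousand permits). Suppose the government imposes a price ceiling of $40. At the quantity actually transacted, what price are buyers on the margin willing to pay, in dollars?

Equilibrium: 910 - 4P = 6P - 90, so 1000 = 10P and P* = 100, Q* = 510.
Since 40 < 100, the ceiling is binding.
At P = 40: Qd = 910 - 4·40 = 750 and Qs = 6·40 - 90 = 150.
Only 150 units reach the market. On the demand curve, the marginal buyer's willingness to pay at Q = 150 is (910 - 150)/4 = 190.

190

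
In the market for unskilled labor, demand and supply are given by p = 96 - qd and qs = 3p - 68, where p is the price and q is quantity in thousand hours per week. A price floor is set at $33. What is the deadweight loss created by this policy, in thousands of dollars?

Rearranging demand gives qd = 96 - p. Without the control the market clears where 96 - p = 3p - 68, i.e. p* = 41 and q* = 55.
Since 33 is below p* = 41, the floor does not bind and the free-market outcome prevails.
Since the control does not bind, no trades are prevented and deadweight loss is zero.

0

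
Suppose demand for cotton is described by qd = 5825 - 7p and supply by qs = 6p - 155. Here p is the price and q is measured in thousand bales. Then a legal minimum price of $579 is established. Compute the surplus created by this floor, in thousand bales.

1547

In a free market, 5825 - 7p = 6p - 155 gives the equilibrium p* = 460, q* = 2605.
The floor of 579 is above the equilibrium price 460, so it binds.
At p = 579: qd = 5825 - 7·579 = 1772 and qs = 6·579 - 155 = 3319.
Surplus = qs - qd = 3319 - 1772 = 1547.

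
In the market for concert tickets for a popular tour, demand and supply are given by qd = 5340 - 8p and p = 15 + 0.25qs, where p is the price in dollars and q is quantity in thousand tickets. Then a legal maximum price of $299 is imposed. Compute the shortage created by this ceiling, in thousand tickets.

Rearranging supply gives qs = 4p - 60. Without the control the market clears where 5340 - 8p = 4p - 60, i.e. p* = 450 and q* = 1740.
Because the ceiling (299) lies below the market-clearing price, it is binding.
At p = 299: qd = 5340 - 8·299 = 2948 and qs = 4·299 - 60 = 1136.
Shortage = qd - qs = 2948 - 1136 = 1812.

1812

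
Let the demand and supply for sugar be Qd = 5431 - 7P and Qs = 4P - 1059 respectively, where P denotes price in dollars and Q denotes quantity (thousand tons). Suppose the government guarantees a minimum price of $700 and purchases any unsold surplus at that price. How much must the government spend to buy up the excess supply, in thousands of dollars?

847000

Without the control the market clears where 5431 - 7P = 4P - 1059, i.e. P* = 590 and Q* = 1301.
Because the floor (700) lies above the market-clearing price, it is binding.
At P = 700: Qd = 5431 - 7·700 = 531 and Qs = 4·700 - 1059 = 1741.
Surplus = Qs - Qd = 1210.
Government expenditure = surplus × support price = 1210 × 700 = 847000.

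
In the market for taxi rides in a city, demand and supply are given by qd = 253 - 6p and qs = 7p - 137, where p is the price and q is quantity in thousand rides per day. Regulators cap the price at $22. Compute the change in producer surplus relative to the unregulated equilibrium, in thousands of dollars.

Equilibrium: 253 - 6p = 7p - 137, so 390 = 13p and p* = 30, q* = 73.
The ceiling of 22 is below the equilibrium price 30, so it binds.
At p = 22: qd = 253 - 6·22 = 121 and qs = 7·22 - 137 = 17.
Producer surplus without the control is ½ · (30 - 137/7) · 73 = 5329/14.
With the ceiling, producers sell 17 units at 22, so PS = ½ · (22 - 137/7) · 17 = 289/14.
Change in producer surplus = 289/14 - 5329/14 = -360.

-360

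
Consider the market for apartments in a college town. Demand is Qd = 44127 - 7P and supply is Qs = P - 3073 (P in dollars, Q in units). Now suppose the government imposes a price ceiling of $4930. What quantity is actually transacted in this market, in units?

1857

In a free market, 44127 - 7P = P - 3073 gives the equilibrium P* = 5900, Q* = 2827.
Since 4930 < 5900, the ceiling is binding.
At P = 4930: Qd = 44127 - 7·4930 = 9617 and Qs = 4930 - 3073 = 1857.
The quantity actually transacted is the short side, supply: 1857.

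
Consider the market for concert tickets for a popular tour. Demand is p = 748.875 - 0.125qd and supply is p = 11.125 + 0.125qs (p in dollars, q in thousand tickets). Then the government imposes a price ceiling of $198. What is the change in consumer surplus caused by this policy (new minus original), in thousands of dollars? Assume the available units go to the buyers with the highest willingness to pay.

Rearranging demand gives qd = 5991 - 8p; rearranging supply gives qs = 8p - 89. Setting quantity demanded equal to quantity supplied, 5991 - 8p = 8p - 89, gives p* = 380 and q* = 2951.
The ceiling of 198 is below the equilibrium price 380, so it binds.
At p = 198: qd = 5991 - 8·198 = 4407 and qs = 8·198 - 89 = 1495.
Consumer surplus without the control is ½ · (748.875 - 380) · 2951 = 544275.0625.
With the ceiling, 1495 units are sold at 198 (assume they go to the highest-value buyers). The demand price at q = 1495 is 562, so CS = ½ · [(748.875 - 198) + (562 - 198)] · 1495 = 683869.0625.
Change in consumer surplus = 683869.0625 - 544275.0625 = 139594.

139594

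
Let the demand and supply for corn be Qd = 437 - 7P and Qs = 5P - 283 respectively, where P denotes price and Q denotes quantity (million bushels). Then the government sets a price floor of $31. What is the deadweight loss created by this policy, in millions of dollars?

Equilibrium: 437 - 7P = 5P - 283, so 720 = 12P and P* = 60, Q* = 17.
The floor of 31 is below the equilibrium price 60, so it is not binding; the market clears at P* = 60, Q* = 17.
Since the control does not bind, no trades are prevented and deadweight loss is zero.

0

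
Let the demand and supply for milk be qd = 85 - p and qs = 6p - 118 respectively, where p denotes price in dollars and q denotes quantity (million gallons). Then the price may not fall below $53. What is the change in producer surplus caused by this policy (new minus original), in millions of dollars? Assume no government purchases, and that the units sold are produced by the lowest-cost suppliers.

Without the control the market clears where 85 - p = 6p - 118, i.e. p* = 29 and q* = 56.
Since 53 > 29, the floor is binding.
At p = 53: qd = 85 - 53 = 32 and qs = 6·53 - 118 = 200.
Producer surplus without the control is ½ · (29 - 59/3) · 56 = 784/3.
With the floor, 32 units are sold at 53. The supply price at q = 32 is 25, so PS = ½ · [(53 - 59/3) + (53 - 25)] · 32 = 2944/3.
Change in producer surplus = 2944/3 - 784/3 = 720.

720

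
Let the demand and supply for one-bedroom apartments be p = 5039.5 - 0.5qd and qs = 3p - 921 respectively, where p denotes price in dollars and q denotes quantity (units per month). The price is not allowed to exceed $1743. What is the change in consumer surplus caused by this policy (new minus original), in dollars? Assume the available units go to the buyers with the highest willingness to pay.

Rearranging demand gives qd = 10079 - 2p. Without the control the market clears where 10079 - 2p = 3p - 921, i.e. p* = 2200 and q* = 5679.
The ceiling of 1743 is below the equilibrium price 2200, so it binds.
At p = 1743: qd = 10079 - 2·1743 = 6593 and qs = 3·1743 - 921 = 4308.
Consumer surplus without the control is ½ · (5039.5 - 2200) · 5679 = 8062760.25.
With the ceiling, 4308 units are sold at 1743 (assume they go to the highest-value buyers). The demand price at q = 4308 is 2885.5, so CS = ½ · [(5039.5 - 1743) + (2885.5 - 1743)] · 4308 = 9561606.
Change in consumer surplus = 9561606 - 8062760.25 = 1498845.75.

1498845.75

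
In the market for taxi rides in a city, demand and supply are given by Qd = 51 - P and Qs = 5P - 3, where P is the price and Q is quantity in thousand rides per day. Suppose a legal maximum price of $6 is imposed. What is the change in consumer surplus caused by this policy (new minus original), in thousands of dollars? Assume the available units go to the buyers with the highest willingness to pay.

-31.5

In a free market, 51 - P = 5P - 3 gives the equilibrium P* = 9, Q* = 42.
Since 6 < 9, the ceiling is binding.
At P = 6: Qd = 51 - 6 = 45 and Qs = 5·6 - 3 = 27.
Consumer surplus without the control is ½ · (51 - 9) · 42 = 882.
With the ceiling, 27 units are sold at 6 (assume they go to the highest-value buyers). The demand price at Q = 27 is 24, so CS = ½ · [(51 - 6) + (24 - 6)] · 27 = 850.5.
Change in consumer surplus = 850.5 - 882 = -31.5.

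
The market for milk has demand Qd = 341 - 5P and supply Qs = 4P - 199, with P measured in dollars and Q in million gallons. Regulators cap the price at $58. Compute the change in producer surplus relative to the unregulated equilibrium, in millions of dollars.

In a free market, 341 - 5P = 4P - 199 gives the equilibrium P* = 60, Q* = 41.
Because the ceiling (58) lies below the market-clearing price, it is binding.
At P = 58: Qd = 341 - 5·58 = 51 and Qs = 4·58 - 199 = 33.
Producer surplus without the control is ½ · (60 - 49.75) · 41 = 210.125.
With the ceiling, producers sell 33 units at 58, so PS = ½ · (58 - 49.75) · 33 = 136.125.
Change in producer surplus = 136.125 - 210.125 = -74.

-74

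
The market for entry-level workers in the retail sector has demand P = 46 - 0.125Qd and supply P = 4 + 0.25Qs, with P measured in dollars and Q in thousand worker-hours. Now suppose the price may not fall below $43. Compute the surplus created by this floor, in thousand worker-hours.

Rearranging demand gives Qd = 368 - 8P; rearranging supply gives Qs = 4P - 16. Equilibrium: 368 - 8P = 4P - 16, so 384 = 12P and P* = 32, Q* = 112.
Because the floor (43) lies above the market-clearing price, it is binding.
At P = 43: Qd = 368 - 8·43 = 24 and Qs = 4·43 - 16 = 156.
Surplus = Qs - Qd = 156 - 24 = 132.

132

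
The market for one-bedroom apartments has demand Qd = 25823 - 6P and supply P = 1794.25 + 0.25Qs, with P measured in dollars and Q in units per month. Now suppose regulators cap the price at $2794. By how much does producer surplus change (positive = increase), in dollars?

Rearranging supply gives Qs = 4P - 7177. Setting quantity demanded equal to quantity supplied, 25823 - 6P = 4P - 7177, gives P* = 3300 and Q* = 6023.
The ceiling of 2794 is below the equilibrium price 3300, so it binds.
At P = 2794: Qd = 25823 - 6·2794 = 9059 and Qs = 4·2794 - 7177 = 3999.
Producer surplus without the control is ½ · (3300 - 1794.25) · 6023 = 4534566.125.
With the ceiling, producers sell 3999 units at 2794, so PS = ½ · (2794 - 1794.25) · 3999 = 1999000.125.
Change in producer surplus = 1999000.125 - 4534566.125 = -2535566.

-2535566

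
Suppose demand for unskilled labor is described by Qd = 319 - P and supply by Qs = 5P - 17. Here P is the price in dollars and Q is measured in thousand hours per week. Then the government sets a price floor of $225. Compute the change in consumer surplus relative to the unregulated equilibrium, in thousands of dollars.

-30166.5

Without the control the market clears where 319 - P = 5P - 17, i.e. P* = 56 and Q* = 263.
Since 225 > 56, the floor is binding.
At P = 225: Qd = 319 - 225 = 94 and Qs = 5·225 - 17 = 1108.
Consumer surplus without the control is ½ · (319 - 56) · 263 = 34584.5.
With the floor, consumers buy 94 units at 225, so CS = ½ · (319 - 225) · 94 = 4418.
Change in consumer surplus = 4418 - 34584.5 = -30166.5.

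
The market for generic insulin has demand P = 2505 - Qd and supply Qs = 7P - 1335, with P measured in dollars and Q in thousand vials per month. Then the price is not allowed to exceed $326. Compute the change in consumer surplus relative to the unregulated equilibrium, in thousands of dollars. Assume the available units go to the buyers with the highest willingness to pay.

Rearranging demand gives Qd = 2505 - P. Equilibrium: 2505 - P = 7P - 1335, so 3840 = 8P and P* = 480, Q* = 2025.
Because the ceiling (326) lies below the market-clearing price, it is binding.
At P = 326: Qd = 2505 - 326 = 2179 and Qs = 7·326 - 1335 = 947.
Consumer surplus without the control is ½ · (2505 - 480) · 2025 = 2050312.5.
With the ceiling, 947 units are sold at 326 (assume they go to the highest-value buyers). The demand price at Q = 947 is 1558, so CS = ½ · [(2505 - 326) + (1558 - 326)] · 947 = 1615108.5.
Change in consumer surplus = 1615108.5 - 2050312.5 = -435204.

-435204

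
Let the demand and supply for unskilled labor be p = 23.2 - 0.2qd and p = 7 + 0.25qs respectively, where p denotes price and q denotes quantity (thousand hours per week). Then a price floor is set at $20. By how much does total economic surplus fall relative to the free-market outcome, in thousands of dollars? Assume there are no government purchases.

Rearranging demand gives qd = 116 - 5p; rearranging supply gives qs = 4p - 28. Equilibrium: 116 - 5p = 4p - 28, so 144 = 9p and p* = 16, q* = 36.
Because the floor (20) lies above the market-clearing price, it is binding.
At p = 20: qd = 116 - 5·20 = 16 and qs = 4·20 - 28 = 52.
Quantity traded falls to 16. At q = 16 the demand price is (116 - 16)/5 = 20 and the supply price is (28 + 16)/4 = 11.
Deadweight loss = ½ · (20 - 11) · (36 - 16) = ½ · 9 · 20 = 90.

90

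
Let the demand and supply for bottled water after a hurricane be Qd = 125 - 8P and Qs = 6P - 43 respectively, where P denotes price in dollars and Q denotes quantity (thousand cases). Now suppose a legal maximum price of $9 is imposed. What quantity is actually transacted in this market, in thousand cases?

Setting quantity demanded equal to quantity supplied, 125 - 8P = 6P - 43, gives P* = 12 and Q* = 29.
Because the ceiling (9) lies below the market-clearing price, it is binding.
At P = 9: Qd = 125 - 8·9 = 53 and Qs = 6·9 - 43 = 11.
The quantity actually transacted is the short side, supply: 11.

11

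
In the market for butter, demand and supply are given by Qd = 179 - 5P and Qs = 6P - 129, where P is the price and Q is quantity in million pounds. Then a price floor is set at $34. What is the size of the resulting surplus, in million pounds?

Setting quantity demanded equal to quantity supplied, 179 - 5P = 6P - 129, gives P* = 28 and Q* = 39.
The floor of 34 is above the equilibrium price 28, so it binds.
At P = 34: Qd = 179 - 5·34 = 9 and Qs = 6·34 - 129 = 75.
Surplus = Qs - Qd = 75 - 9 = 66.

66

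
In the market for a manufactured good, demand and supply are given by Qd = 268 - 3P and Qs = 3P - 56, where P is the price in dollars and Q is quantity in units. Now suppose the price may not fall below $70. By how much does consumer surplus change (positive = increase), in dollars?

-1312

Equilibrium: 268 - 3P = 3P - 56, so 324 = 6P and P* = 54, Q* = 106.
The floor of 70 is above the equilibrium price 54, so it binds.
At P = 70: Qd = 268 - 3·70 = 58 and Qs = 3·70 - 56 = 154.
Consumer surplus without the control is ½ · (268/3 - 54) · 106 = 5618/3.
With the floor, consumers buy 58 units at 70, so CS = ½ · (268/3 - 70) · 58 = 1682/3.
Change in consumer surplus = 1682/3 - 5618/3 = -1312.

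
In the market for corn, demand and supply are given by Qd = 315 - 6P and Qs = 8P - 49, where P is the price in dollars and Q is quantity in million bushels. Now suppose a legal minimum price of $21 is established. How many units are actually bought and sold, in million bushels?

159

Equilibrium: 315 - 6P = 8P - 49, so 364 = 14P and P* = 26, Q* = 159.
The floor of 21 is below the equilibrium price 26, so it is not binding; the market clears at P* = 26, Q* = 159.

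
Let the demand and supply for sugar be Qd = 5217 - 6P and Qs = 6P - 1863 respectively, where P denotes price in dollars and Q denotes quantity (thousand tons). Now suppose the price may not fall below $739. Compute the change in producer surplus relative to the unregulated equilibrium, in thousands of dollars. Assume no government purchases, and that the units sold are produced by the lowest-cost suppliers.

50064

Setting quantity demanded equal to quantity supplied, 5217 - 6P = 6P - 1863, gives P* = 590 and Q* = 1677.
The floor of 739 is above the equilibrium price 590, so it binds.
At P = 739: Qd = 5217 - 6·739 = 783 and Qs = 6·739 - 1863 = 2571.
Producer surplus without the control is ½ · (590 - 310.5) · 1677 = 234360.75.
With the floor, 783 units are sold at 739. The supply price at Q = 783 is 441, so PS = ½ · [(739 - 310.5) + (739 - 441)] · 783 = 284424.75.
Change in producer surplus = 284424.75 - 234360.75 = 50064.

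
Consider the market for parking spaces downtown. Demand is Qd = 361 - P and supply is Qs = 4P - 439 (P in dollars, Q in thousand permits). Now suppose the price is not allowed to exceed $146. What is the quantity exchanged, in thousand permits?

145

Setting quantity demanded equal to quantity supplied, 361 - P = 4P - 439, gives P* = 160 and Q* = 201.
The ceiling of 146 is below the equilibrium price 160, so it binds.
At P = 146: Qd = 361 - 146 = 215 and Qs = 4·146 - 439 = 145.
The quantity actually transacted is the short side, supply: 145.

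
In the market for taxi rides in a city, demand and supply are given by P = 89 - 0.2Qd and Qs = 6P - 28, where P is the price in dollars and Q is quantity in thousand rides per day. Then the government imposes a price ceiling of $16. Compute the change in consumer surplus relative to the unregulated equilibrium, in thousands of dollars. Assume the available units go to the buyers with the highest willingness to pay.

-788.4

Rearranging demand gives Qd = 445 - 5P. In a free market, 445 - 5P = 6P - 28 gives the equilibrium P* = 43, Q* = 230.
Because the ceiling (16) lies below the market-clearing price, it is binding.
At P = 16: Qd = 445 - 5·16 = 365 and Qs = 6·16 - 28 = 68.
Consumer surplus without the control is ½ · (89 - 43) · 230 = 5290.
With the ceiling, 68 units are sold at 16 (assume they go to the highest-value buyers). The demand price at Q = 68 is 75.4, so CS = ½ · [(89 - 16) + (75.4 - 16)] · 68 = 4501.6.
Change in consumer surplus = 4501.6 - 5290 = -788.4.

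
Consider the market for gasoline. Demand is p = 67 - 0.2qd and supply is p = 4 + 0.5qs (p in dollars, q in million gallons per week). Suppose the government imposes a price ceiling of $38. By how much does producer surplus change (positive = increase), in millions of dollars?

-869

Rearranging demand gives qd = 335 - 5p; rearranging supply gives qs = 2p - 8. In a free market, 335 - 5p = 2p - 8 gives the equilibrium p* = 49, q* = 90.
The ceiling of 38 is below the equilibrium price 49, so it binds.
At p = 38: qd = 335 - 5·38 = 145 and qs = 2·38 - 8 = 68.
Producer surplus without the control is ½ · (49 - 4) · 90 = 2025.
With the ceiling, producers sell 68 units at 38, so PS = ½ · (38 - 4) · 68 = 1156.
Change in producer surplus = 1156 - 2025 = -869.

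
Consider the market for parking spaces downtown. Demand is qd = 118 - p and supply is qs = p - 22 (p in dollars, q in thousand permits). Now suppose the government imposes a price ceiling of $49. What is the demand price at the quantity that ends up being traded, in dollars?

91

In a free market, 118 - p = p - 22 gives the equilibrium p* = 70, q* = 48.
Because the ceiling (49) lies below the market-clearing price, it is binding.
At p = 49: qd = 118 - 49 = 69 and qs = 49 - 22 = 27.
Only 27 units reach the market. On the demand curve, the marginal buyer's willingness to pay at q = 27 is (118 - 27) = 91.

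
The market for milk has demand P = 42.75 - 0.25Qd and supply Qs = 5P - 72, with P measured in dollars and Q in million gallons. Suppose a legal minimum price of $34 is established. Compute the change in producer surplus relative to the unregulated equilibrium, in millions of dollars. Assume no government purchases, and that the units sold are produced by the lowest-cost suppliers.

166.6

Rearranging demand gives Qd = 171 - 4P. In a free market, 171 - 4P = 5P - 72 gives the equilibrium P* = 27, Q* = 63.
Since 34 > 27, the floor is binding.
At P = 34: Qd = 171 - 4·34 = 35 and Qs = 5·34 - 72 = 98.
Producer surplus without the control is ½ · (27 - 14.4) · 63 = 396.9.
With the floor, 35 units are sold at 34. The supply price at Q = 35 is 21.4, so PS = ½ · [(34 - 14.4) + (34 - 21.4)] · 35 = 563.5.
Change in producer surplus = 563.5 - 396.9 = 166.6.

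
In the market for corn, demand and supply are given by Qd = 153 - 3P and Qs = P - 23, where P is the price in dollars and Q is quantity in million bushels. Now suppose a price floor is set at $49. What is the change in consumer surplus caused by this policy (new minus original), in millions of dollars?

-67.5

In a free market, 153 - 3P = P - 23 gives the equilibrium P* = 44, Q* = 21.
Because the floor (49) lies above the market-clearing price, it is binding.
At P = 49: Qd = 153 - 3·49 = 6 and Qs = 49 - 23 = 26.
Consumer surplus without the control is ½ · (51 - 44) · 21 = 73.5.
With the floor, consumers buy 6 units at 49, so CS = ½ · (51 - 49) · 6 = 6.
Change in consumer surplus = 6 - 73.5 = -67.5.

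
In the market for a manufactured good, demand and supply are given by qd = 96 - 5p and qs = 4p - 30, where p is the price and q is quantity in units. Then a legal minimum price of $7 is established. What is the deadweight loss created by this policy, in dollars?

Setting quantity demanded equal to quantity supplied, 96 - 5p = 4p - 30, gives p* = 14 and q* = 26.
The floor of 7 is below the equilibrium price 14, so it is not binding; the market clears at p* = 14, q* = 26.
Since the control does not bind, no trades are prevented and deadweight loss is zero.

0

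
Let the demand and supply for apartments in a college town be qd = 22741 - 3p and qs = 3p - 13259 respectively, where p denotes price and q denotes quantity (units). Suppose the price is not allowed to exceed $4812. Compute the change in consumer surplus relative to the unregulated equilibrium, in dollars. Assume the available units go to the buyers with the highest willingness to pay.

Without the control the market clears where 22741 - 3p = 3p - 13259, i.e. p* = 6000 and q* = 4741.
Because the ceiling (4812) lies below the market-clearing price, it is binding.
At p = 4812: qd = 22741 - 3·4812 = 8305 and qs = 3·4812 - 13259 = 1177.
Consumer surplus without the control is ½ · (22741/3 - 6000) · 4741 = 22477081/6.
With the ceiling, 1177 units are sold at 4812 (assume they go to the highest-value buyers). The demand price at q = 1177 is 7188, so CS = ½ · [(22741/3 - 4812) + (7188 - 4812)] · 1177 = 18164641/6.
Change in consumer surplus = 18164641/6 - 22477081/6 = -718740.

-718740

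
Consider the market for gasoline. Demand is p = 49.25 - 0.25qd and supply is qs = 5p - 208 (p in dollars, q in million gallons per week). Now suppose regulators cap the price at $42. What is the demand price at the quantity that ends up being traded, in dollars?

48.75

Rearranging demand gives qd = 197 - 4p. Without the control the market clears where 197 - 4p = 5p - 208, i.e. p* = 45 and q* = 17.
Because the ceiling (42) lies below the market-clearing price, it is binding.
At p = 42: qd = 197 - 4·42 = 29 and qs = 5·42 - 208 = 2.
Only 2 units reach the market. On the demand curve, the marginal buyer's willingness to pay at q = 2 is (197 - 2)/4 = 48.75.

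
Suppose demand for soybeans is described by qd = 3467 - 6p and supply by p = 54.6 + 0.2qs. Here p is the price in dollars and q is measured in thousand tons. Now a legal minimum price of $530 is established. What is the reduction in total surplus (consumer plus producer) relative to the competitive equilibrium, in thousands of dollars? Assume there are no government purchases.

Rearranging supply gives qs = 5p - 273. In a free market, 3467 - 6p = 5p - 273 gives the equilibrium p* = 340, q* = 1427.
Because the floor (530) lies above the market-clearing price, it is binding.
At p = 530: qd = 3467 - 6·530 = 287 and qs = 5·530 - 273 = 2377.
Quantity traded falls to 287. At q = 287 the demand price is (3467 - 287)/6 = 530 and the supply price is (273 + 287)/5 = 112.
Deadweight loss = ½ · (530 - 112) · (1427 - 287) = ½ · 418 · 1140 = 238260.

238260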